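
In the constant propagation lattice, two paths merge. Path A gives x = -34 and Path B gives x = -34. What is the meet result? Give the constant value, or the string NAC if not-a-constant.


Meet operation: if both paths give the same constant, result is that constant; if they differ, result is NAC (not-a-constant).
Path A: -34, Path B: -34 -> equal
Result: constant -> -34

-34


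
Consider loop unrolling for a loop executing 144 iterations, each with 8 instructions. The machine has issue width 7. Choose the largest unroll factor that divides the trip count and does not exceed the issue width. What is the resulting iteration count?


Largest divisor of 144 <= 7 is 6
New iterations = 144 / 6 = 24

24


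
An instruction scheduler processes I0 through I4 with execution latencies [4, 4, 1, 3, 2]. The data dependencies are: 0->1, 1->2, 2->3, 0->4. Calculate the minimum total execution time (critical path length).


Compute longest path through dependency graph: dist(Ik) = max over predecessors of dist + latency(Ik).
dist(I0) = latency 4 = 4
dist(I1) = dist(I0) + 4 = 4 + 4 = 8
dist(I2) = dist(I1) + 1 = 8 + 1 = 9
dist(I3) = dist(I2) + 3 = 9 + 3 = 12
dist(I4) = dist(I0) + 2 = 4 + 2 = 6
Critical path = max dist = 12

12


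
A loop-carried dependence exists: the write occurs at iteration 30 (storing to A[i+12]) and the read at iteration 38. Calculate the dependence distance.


Distance = read iteration - write iteration
= 38 - 30 = 8

8


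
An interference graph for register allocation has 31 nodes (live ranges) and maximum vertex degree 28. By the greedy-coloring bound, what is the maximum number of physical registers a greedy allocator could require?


Greedy coloring never needs more than (max_degree + 1) colors: when coloring a vertex, at most max_degree neighbors are already colored.
Upper bound = 28 + 1 = 29

29


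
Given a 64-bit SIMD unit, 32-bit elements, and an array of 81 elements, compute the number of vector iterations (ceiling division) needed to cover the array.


Width = 64 / 32 = 2 elements per vector op
Iterations = ceil(81 / 2) = 41

41


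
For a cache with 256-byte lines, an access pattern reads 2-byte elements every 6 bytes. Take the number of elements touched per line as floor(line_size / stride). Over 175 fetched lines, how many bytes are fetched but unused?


Elements per line = floor(256 / 6) = 42
Bytes used per line = 42 * 2 = 84
Wasted per line = 256 - 84 = 172
Total wasted = 172 * 175 = 30100

30100


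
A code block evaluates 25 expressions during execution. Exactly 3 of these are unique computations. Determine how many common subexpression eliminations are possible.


CSE count = total expressions - unique expressions
= 25 - 3 = 22

22


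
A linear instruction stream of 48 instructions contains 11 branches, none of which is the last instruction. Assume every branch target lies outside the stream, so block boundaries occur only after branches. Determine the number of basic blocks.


With no in-sequence branch targets, the leaders are the first instruction plus the instruction after each branch.
Number of basic blocks = branches + 1
= 11 + 1 = 12

12


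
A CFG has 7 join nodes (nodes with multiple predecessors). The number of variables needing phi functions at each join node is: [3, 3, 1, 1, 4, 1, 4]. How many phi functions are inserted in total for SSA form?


Total phi functions = sum of phi functions at each join node
= 3 + 3 + 1 + 1 + 4 + 1 + 4 = 17

17


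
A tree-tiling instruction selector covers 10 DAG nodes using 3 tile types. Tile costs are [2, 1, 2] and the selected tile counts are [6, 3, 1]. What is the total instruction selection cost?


Total cost = sum(count_i * cost_i)
= 6*2 + 3*1 + 1*2
= 17

17


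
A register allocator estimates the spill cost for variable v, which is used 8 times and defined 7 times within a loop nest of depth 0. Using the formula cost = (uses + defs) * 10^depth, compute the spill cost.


uses + defs = 8 + 7 = 15
10^0 = 1
Spill cost = 15 * 1 = 15

15


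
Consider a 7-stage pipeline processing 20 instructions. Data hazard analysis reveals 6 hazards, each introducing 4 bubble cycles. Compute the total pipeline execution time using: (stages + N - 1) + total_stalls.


Base cycles = 7 + 20 - 1 = 26
Total stalls = 6 * 4 = 24
Total = 26 + 24 = 50

50


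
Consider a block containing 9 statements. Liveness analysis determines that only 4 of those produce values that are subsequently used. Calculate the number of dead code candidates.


Dead code = total statements - live definitions
= 9 - 4 = 5

5


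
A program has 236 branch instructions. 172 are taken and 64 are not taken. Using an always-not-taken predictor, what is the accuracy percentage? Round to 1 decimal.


Predictor: always-not-taken
Correct predictions = 64
Accuracy = 64 / 236 * 100 = 27.1%

27.1


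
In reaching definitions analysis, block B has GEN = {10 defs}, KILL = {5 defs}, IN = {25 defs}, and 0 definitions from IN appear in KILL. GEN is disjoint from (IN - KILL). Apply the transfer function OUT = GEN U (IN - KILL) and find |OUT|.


IN - KILL: 25 - 0 = 25 surviving definitions
OUT = GEN + surviving = 10 + 25 = 35

35


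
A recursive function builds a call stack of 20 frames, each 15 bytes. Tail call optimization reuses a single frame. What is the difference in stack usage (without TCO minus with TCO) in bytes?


Without TCO: 20 * 15 = 300 bytes
With TCO: reuse 1 frame = 15 bytes
Savings = 300 - 15 = 285

285


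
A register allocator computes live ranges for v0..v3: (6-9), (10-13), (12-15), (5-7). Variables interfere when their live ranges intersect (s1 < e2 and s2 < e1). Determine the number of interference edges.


Check all pairs for overlapping intervals.
Two intervals (s1,e1) and (s2,e2) overlap if s1 < e2 and s2 < e1.
v0 (6-9) vs v1..v3: overlaps v3 -> 1
v1 (10-13) vs v2..v3: overlaps v2 -> 1
v2 (12-15) vs v3: overlaps none -> 0
Total overlapping pairs = 1 + 1 + 0 = 2

2


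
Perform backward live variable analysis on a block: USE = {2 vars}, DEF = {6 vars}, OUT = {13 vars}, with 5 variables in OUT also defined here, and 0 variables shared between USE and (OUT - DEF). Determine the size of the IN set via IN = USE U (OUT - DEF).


OUT - DEF: 13 - 5 = 8
|IN| = |USE| + |OUT - DEF| - |USE ∩ (OUT - DEF)| = 2 + 8 - 0 = 10

10


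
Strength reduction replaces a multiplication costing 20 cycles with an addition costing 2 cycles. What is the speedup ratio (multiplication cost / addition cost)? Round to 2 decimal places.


Ratio = mult_cost / add_cost = 20 / 2 = 10.0

10.0


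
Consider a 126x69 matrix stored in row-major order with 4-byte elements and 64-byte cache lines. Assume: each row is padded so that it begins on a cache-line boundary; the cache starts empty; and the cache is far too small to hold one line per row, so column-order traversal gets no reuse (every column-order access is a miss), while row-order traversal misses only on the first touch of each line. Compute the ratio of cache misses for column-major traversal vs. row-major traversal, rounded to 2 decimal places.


Each row occupies 69 * 4 = 276 bytes and starts on a line boundary, so it spans ceil(276 / 64) = 5 cache lines.
Row-major traversal misses (one per line touched): 126 * ceil(69 * 4 / 64) = 630
Column-major traversal misses (no reuse, every access misses): 126 * 69 = 8694
Ratio = 8694 / 630 = 13.8

13.8


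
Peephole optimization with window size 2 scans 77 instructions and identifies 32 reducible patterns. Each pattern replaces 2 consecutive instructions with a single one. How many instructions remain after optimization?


Each match removes 1 instructions.
Total removed = 32 * 1 = 32
Remaining = 77 - 32 = 45

45


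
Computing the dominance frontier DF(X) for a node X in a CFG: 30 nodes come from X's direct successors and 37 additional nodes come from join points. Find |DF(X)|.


DF(X) = direct successor contributions + join point contributions
= 30 + 37 = 67

67


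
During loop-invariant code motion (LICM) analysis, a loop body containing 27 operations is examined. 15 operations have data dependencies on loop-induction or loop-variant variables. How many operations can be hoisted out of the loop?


Invariant candidates = total - loop-dependent
= 27 - 15 = 12

12


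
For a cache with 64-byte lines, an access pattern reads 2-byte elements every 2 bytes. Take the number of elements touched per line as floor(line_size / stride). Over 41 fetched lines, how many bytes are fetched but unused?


Elements per line = floor(64 / 2) = 32
Bytes used per line = 32 * 2 = 64
Wasted per line = 64 - 64 = 0
Total wasted = 0 * 41 = 0

0


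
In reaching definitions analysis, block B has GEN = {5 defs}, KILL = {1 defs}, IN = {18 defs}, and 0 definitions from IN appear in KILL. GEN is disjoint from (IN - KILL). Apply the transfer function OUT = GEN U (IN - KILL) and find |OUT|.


IN - KILL: 18 - 0 = 18 surviving definitions
OUT = GEN + surviving = 5 + 18 = 23

23


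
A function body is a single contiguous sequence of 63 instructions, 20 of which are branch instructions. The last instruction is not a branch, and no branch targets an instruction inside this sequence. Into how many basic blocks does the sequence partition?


With no in-sequence branch targets, the leaders are the first instruction plus the instruction after each branch.
Number of basic blocks = branches + 1
= 20 + 1 = 21

21


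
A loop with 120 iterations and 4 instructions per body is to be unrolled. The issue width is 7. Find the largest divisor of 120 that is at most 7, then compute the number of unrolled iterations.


Largest divisor of 120 <= 7 is 6
New iterations = 120 / 6 = 20

20


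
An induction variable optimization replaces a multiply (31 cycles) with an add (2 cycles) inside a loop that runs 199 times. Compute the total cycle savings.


Per-iteration saving = 31 - 2 = 29
Total saved = 199 * 29 = 5771

5771


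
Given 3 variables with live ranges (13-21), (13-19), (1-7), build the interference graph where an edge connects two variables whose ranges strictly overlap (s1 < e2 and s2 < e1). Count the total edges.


Check all pairs for overlapping intervals.
Two intervals (s1,e1) and (s2,e2) overlap if s1 < e2 and s2 < e1.
v0 (13-21) vs v1..v2: overlaps v1 -> 1
v1 (13-19) vs v2: overlaps none -> 0
Total overlapping pairs = 1 + 0 = 1

1


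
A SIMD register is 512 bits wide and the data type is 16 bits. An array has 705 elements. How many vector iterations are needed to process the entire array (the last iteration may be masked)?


Width = 512 / 16 = 32 elements per vector op
Iterations = ceil(705 / 32) = 23

23


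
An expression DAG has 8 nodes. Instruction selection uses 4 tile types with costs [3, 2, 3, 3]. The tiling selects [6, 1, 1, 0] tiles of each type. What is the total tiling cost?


Total cost = sum(count_i * cost_i)
= 6*3 + 1*2 + 1*3 + 0*3
= 23

23


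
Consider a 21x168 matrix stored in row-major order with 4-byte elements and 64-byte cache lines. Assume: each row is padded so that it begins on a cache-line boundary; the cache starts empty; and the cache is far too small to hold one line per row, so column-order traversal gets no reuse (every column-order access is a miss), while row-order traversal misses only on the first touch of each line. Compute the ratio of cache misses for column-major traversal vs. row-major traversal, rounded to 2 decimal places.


Each row occupies 168 * 4 = 672 bytes and starts on a line boundary, so it spans ceil(672 / 64) = 11 cache lines.
Row-major traversal misses (one per line touched): 21 * ceil(168 * 4 / 64) = 231
Column-major traversal misses (no reuse, every access misses): 21 * 168 = 3528
Ratio = 3528 / 231 = 15.27

15.27


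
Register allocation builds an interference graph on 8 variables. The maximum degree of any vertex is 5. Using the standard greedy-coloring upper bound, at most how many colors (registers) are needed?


Greedy coloring never needs more than (max_degree + 1) colors: when coloring a vertex, at most max_degree neighbors are already colored.
Upper bound = 5 + 1 = 6

6


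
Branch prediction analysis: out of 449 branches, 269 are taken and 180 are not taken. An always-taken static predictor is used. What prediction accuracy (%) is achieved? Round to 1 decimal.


Predictor: always-taken
Correct predictions = 269
Accuracy = 269 / 449 * 100 = 59.9%

59.9


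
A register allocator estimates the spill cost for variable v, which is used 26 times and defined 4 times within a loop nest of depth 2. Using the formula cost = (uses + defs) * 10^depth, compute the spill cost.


uses + defs = 26 + 4 = 30
10^2 = 100
Spill cost = 30 * 100 = 3000

3000


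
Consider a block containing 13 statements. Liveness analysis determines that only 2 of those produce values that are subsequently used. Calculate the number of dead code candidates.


Dead code = total statements - live definitions
= 13 - 2 = 11

11


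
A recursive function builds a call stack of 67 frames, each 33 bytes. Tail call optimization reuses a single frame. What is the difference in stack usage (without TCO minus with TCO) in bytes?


Without TCO: 67 * 33 = 2211 bytes
With TCO: reuse 1 frame = 33 bytes
Savings = 2211 - 33 = 2178

2178


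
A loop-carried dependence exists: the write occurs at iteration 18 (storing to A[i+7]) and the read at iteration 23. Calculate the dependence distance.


Distance = read iteration - write iteration
= 23 - 18 = 5

5


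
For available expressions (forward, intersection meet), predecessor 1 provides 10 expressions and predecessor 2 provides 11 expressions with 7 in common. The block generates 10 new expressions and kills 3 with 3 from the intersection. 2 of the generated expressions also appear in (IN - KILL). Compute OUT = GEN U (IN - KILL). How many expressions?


IN = intersection of predecessors = 7
IN - KILL = 7 - 3 = 4
|OUT| = |GEN| + |IN - KILL| - |GEN ∩ (IN - KILL)| = 10 + 4 - 2 = 12

12


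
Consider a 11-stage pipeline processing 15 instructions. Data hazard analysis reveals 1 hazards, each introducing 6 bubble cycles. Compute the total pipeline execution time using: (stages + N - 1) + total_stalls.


Base cycles = 11 + 15 - 1 = 25
Total stalls = 1 * 6 = 6
Total = 25 + 6 = 31

31


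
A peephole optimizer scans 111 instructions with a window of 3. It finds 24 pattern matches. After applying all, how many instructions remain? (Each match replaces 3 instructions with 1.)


Each match removes 2 instructions.
Total removed = 24 * 2 = 48
Remaining = 111 - 48 = 63

63


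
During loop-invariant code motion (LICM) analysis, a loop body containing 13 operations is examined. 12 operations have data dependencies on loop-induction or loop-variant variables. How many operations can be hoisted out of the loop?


Invariant candidates = total - loop-dependent
= 13 - 12 = 1

1


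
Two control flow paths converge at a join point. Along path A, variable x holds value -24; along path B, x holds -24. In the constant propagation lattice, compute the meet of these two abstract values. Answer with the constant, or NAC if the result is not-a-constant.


Meet operation: if both paths give the same constant, result is that constant; if they differ, result is NAC (not-a-constant).
Path A: -24, Path B: -24 -> equal
Result: constant -> -24

-24


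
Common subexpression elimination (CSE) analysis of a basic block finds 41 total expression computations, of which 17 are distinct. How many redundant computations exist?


CSE count = total expressions - unique expressions
= 41 - 17 = 24

24


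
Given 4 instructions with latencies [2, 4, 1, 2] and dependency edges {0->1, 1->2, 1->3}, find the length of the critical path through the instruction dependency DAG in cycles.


Compute longest path through dependency graph: dist(Ik) = max over predecessors of dist + latency(Ik).
dist(I0) = latency 2 = 2
dist(I1) = dist(I0) + 4 = 2 + 4 = 6
dist(I2) = dist(I1) + 1 = 6 + 1 = 7
dist(I3) = dist(I1) + 2 = 6 + 2 = 8
Critical path = max dist = 8

8


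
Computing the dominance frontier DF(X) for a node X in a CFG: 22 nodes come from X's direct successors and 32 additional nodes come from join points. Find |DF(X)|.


DF(X) = direct successor contributions + join point contributions
= 22 + 32 = 54

54


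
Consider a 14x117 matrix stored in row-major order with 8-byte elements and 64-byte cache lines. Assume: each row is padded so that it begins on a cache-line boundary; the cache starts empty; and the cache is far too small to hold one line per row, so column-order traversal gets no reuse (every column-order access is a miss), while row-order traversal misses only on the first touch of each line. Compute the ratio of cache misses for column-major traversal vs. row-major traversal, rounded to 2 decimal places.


Each row occupies 117 * 8 = 936 bytes and starts on a line boundary, so it spans ceil(936 / 64) = 15 cache lines.
Row-major traversal misses (one per line touched): 14 * ceil(117 * 8 / 64) = 210
Column-major traversal misses (no reuse, every access misses): 14 * 117 = 1638
Ratio = 1638 / 210 = 7.8

7.8


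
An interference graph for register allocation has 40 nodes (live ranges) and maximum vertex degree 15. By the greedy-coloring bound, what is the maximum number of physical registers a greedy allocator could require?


Greedy coloring never needs more than (max_degree + 1) colors: when coloring a vertex, at most max_degree neighbors are already colored.
Upper bound = 15 + 1 = 16

16


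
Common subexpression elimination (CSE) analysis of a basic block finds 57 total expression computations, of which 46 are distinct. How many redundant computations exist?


CSE count = total expressions - unique expressions
= 57 - 46 = 11

11


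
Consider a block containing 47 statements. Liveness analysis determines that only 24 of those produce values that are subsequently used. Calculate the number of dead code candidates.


Dead code = total statements - live definitions
= 47 - 24 = 23

23


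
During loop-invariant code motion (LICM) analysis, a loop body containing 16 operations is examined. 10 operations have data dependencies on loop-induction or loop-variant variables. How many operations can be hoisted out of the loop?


Invariant candidates = total - loop-dependent
= 16 - 10 = 6

6


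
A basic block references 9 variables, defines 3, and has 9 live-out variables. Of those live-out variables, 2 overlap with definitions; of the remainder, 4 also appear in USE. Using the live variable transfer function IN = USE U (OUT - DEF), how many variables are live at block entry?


OUT - DEF: 9 - 2 = 7
|IN| = |USE| + |OUT - DEF| - |USE ∩ (OUT - DEF)| = 9 + 7 - 4 = 12

12


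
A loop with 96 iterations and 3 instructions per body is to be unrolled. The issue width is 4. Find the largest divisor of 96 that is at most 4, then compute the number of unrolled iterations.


Largest divisor of 96 <= 4 is 4
New iterations = 96 / 4 = 24

24


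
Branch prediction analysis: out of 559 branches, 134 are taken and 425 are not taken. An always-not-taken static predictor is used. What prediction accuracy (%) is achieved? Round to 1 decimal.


Predictor: always-not-taken
Correct predictions = 425
Accuracy = 425 / 559 * 100 = 76.0%

76.0


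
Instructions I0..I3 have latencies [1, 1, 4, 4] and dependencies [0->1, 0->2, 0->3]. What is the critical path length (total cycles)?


Compute longest path through dependency graph: dist(Ik) = max over predecessors of dist + latency(Ik).
dist(I0) = latency 1 = 1
dist(I1) = dist(I0) + 1 = 1 + 1 = 2
dist(I2) = dist(I0) + 4 = 1 + 4 = 5
dist(I3) = dist(I0) + 4 = 1 + 4 = 5
Critical path = max dist = 5

5


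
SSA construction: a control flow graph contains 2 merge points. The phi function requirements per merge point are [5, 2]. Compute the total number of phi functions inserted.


Total phi functions = sum of phi functions at each join node
= 5 + 2 = 7

7


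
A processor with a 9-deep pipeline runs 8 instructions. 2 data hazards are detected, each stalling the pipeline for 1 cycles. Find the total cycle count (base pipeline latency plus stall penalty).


Base cycles = 9 + 8 - 1 = 16
Total stalls = 2 * 1 = 2
Total = 16 + 2 = 18

18


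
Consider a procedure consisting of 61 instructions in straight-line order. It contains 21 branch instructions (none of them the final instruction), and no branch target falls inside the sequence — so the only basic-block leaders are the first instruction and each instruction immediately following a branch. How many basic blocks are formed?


With no in-sequence branch targets, the leaders are the first instruction plus the instruction after each branch.
Number of basic blocks = branches + 1
= 21 + 1 = 22

22


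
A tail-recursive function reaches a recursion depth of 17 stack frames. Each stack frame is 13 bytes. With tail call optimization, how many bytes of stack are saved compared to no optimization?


Without TCO: 17 * 13 = 221 bytes
With TCO: reuse 1 frame = 13 bytes
Savings = 221 - 13 = 208

208


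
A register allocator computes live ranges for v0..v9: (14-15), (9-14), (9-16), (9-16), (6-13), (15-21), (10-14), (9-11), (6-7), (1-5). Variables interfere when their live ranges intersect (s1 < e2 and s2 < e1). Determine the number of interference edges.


Check all pairs for overlapping intervals.
Two intervals (s1,e1) and (s2,e2) overlap if s1 < e2 and s2 < e1.
v0 (14-15) vs v1..v9: overlaps v2, v3 -> 2
v1 (9-14) vs v2..v9: overlaps v2, v3, v4, v6, v7 -> 5
v2 (9-16) vs v3..v9: overlaps v3, v4, v5, v6, v7 -> 5
v3 (9-16) vs v4..v9: overlaps v4, v5, v6, v7 -> 4
v4 (6-13) vs v5..v9: overlaps v6, v7, v8 -> 3
v5 (15-21) vs v6..v9: overlaps none -> 0
v6 (10-14) vs v7..v9: overlaps v7 -> 1
v7 (9-11) vs v8..v9: overlaps none -> 0
v8 (6-7) vs v9: overlaps none -> 0
Total overlapping pairs = 2 + 5 + 5 + 4 + 3 + 0 + 1 + 0 + 0 = 20

20


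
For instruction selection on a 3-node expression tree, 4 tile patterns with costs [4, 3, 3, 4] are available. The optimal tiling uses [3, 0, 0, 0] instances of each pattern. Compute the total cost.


Total cost = sum(count_i * cost_i)
= 3*4 + 0*3 + 0*3 + 0*4
= 12

12


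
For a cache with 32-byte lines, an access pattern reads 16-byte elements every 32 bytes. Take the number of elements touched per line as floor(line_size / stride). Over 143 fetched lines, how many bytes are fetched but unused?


Elements per line = floor(32 / 32) = 1
Bytes used per line = 1 * 16 = 16
Wasted per line = 32 - 16 = 16
Total wasted = 16 * 143 = 2288

2288


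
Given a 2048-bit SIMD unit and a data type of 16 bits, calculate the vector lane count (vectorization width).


Width = SIMD bits / data type bits
= 2048 / 16 = 128

128


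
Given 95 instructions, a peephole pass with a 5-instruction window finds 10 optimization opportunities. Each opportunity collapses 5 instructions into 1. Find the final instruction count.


Each match removes 4 instructions.
Total removed = 10 * 4 = 40
Remaining = 95 - 40 = 55

55


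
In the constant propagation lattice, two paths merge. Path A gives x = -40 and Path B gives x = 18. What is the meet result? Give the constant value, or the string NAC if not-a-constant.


Meet operation: if both paths give the same constant, result is that constant; if they differ, result is NAC (not-a-constant).
Path A: -40, Path B: 18 -> differ
Result: not-a-constant -> NAC

NAC


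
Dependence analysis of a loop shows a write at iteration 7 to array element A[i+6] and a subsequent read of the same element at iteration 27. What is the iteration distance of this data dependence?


Distance = read iteration - write iteration
= 27 - 7 = 20

20


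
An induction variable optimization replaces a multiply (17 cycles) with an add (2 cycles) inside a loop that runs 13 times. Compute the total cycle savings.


Per-iteration saving = 17 - 2 = 15
Total saved = 13 * 15 = 195

195


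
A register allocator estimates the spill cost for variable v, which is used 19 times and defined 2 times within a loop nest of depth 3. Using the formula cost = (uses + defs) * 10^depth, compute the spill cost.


uses + defs = 19 + 2 = 21
10^3 = 1000
Spill cost = 21 * 1000 = 21000

21000


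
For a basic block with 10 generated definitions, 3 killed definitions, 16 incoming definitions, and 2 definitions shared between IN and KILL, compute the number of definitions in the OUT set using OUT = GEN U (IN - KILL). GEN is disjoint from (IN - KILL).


IN - KILL: 16 - 2 = 14 surviving definitions
OUT = GEN + surviving = 10 + 14 = 24

24


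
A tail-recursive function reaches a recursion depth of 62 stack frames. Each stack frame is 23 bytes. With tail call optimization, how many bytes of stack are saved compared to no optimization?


Without TCO: 62 * 23 = 1426 bytes
With TCO: reuse 1 frame = 23 bytes
Savings = 1426 - 23 = 1403

1403


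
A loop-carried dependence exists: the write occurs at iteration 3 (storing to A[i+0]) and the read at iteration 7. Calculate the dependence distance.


Distance = read iteration - write iteration
= 7 - 3 = 4

4


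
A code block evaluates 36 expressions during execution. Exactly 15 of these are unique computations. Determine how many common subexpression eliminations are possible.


CSE count = total expressions - unique expressions
= 36 - 15 = 21

21


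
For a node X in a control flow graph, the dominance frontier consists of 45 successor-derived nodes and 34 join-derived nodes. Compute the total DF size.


DF(X) = direct successor contributions + join point contributions
= 45 + 34 = 79

79


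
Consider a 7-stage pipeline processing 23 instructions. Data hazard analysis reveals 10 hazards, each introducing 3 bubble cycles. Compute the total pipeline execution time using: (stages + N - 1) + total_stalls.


Base cycles = 7 + 23 - 1 = 29
Total stalls = 10 * 3 = 30
Total = 29 + 30 = 59

59


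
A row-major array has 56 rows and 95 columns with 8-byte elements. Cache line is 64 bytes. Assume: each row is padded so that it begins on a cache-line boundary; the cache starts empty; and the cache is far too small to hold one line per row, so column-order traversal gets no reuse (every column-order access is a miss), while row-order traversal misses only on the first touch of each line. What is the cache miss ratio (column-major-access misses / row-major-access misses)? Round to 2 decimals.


Each row occupies 95 * 8 = 760 bytes and starts on a line boundary, so it spans ceil(760 / 64) = 12 cache lines.
Row-major traversal misses (one per line touched): 56 * ceil(95 * 8 / 64) = 672
Column-major traversal misses (no reuse, every access misses): 56 * 95 = 5320
Ratio = 5320 / 672 = 7.92

7.92


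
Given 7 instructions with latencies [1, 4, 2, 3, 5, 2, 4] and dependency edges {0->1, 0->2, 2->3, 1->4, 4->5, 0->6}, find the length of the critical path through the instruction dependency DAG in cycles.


Compute longest path through dependency graph: dist(Ik) = max over predecessors of dist + latency(Ik).
dist(I0) = latency 1 = 1
dist(I1) = dist(I0) + 4 = 1 + 4 = 5
dist(I2) = dist(I0) + 2 = 1 + 2 = 3
dist(I3) = dist(I2) + 3 = 3 + 3 = 6
dist(I4) = dist(I1) + 5 = 5 + 5 = 10
dist(I5) = dist(I4) + 2 = 10 + 2 = 12
dist(I6) = dist(I0) + 4 = 1 + 4 = 5
Critical path = max dist = 12

12


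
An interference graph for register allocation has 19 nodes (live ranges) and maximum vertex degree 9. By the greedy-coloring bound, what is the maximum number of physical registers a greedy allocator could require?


Greedy coloring never needs more than (max_degree + 1) colors: when coloring a vertex, at most max_degree neighbors are already colored.
Upper bound = 9 + 1 = 10

10


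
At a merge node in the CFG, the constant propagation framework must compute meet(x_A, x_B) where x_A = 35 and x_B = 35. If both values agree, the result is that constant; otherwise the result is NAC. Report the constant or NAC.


Meet operation: if both paths give the same constant, result is that constant; if they differ, result is NAC (not-a-constant).
Path A: 35, Path B: 35 -> equal
Result: constant -> 35

35


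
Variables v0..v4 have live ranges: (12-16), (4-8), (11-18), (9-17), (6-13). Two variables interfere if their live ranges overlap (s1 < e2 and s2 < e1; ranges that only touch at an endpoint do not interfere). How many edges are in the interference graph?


Check all pairs for overlapping intervals.
Two intervals (s1,e1) and (s2,e2) overlap if s1 < e2 and s2 < e1.
v0 (12-16) vs v1..v4: overlaps v2, v3, v4 -> 3
v1 (4-8) vs v2..v4: overlaps v4 -> 1
v2 (11-18) vs v3..v4: overlaps v3, v4 -> 2
v3 (9-17) vs v4: overlaps v4 -> 1
Total overlapping pairs = 3 + 1 + 2 + 1 = 7

7


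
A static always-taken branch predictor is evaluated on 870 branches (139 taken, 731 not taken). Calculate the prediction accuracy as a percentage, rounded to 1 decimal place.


Predictor: always-taken
Correct predictions = 139
Accuracy = 139 / 870 * 100 = 16.0%

16.0


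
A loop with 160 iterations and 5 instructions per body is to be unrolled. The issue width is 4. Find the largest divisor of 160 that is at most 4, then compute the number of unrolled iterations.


Largest divisor of 160 <= 4 is 4
New iterations = 160 / 4 = 40

40


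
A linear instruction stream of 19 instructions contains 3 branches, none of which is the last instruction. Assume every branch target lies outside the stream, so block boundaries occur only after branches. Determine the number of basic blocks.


With no in-sequence branch targets, the leaders are the first instruction plus the instruction after each branch.
Number of basic blocks = branches + 1
= 3 + 1 = 4

4


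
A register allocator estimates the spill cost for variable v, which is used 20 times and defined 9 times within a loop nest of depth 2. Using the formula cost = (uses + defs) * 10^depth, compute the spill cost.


uses + defs = 20 + 9 = 29
10^2 = 100
Spill cost = 29 * 100 = 2900

2900


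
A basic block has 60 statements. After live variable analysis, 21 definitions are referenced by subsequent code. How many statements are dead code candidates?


Dead code = total statements - live definitions
= 60 - 21 = 39

39


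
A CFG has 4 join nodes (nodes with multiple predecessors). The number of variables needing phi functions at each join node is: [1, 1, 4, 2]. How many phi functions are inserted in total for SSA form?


Total phi functions = sum of phi functions at each join node
= 1 + 1 + 4 + 2 = 8

8


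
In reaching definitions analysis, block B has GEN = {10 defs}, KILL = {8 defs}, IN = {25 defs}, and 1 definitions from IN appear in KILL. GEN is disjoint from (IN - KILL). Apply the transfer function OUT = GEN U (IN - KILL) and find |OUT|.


IN - KILL: 25 - 1 = 24 surviving definitions
OUT = GEN + surviving = 10 + 24 = 34

34


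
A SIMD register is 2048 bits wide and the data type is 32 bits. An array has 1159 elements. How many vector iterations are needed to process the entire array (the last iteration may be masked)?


Width = 2048 / 32 = 64 elements per vector op
Iterations = ceil(1159 / 64) = 19

19


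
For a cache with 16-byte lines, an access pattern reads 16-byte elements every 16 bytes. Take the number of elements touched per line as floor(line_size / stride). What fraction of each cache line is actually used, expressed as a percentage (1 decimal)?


Elements per cache line = floor(16 / 16) = 1
Bytes used = 1 * 16 = 16
Utilization = 16 / 16 * 100 = 100.0%

100.0


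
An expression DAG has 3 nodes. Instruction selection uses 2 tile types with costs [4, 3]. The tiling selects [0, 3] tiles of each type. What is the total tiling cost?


Total cost = sum(count_i * cost_i)
= 0*4 + 3*3
= 9

9


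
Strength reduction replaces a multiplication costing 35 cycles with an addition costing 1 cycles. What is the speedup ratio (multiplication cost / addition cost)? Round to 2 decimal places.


Ratio = mult_cost / add_cost = 35 / 1 = 35.0

35.0


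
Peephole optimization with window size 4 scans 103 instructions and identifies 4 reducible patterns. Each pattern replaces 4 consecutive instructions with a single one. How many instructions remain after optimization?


Each match removes 3 instructions.
Total removed = 4 * 3 = 12
Remaining = 103 - 12 = 91

91


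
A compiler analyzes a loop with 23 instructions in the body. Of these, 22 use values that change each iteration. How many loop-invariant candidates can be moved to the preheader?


Invariant candidates = total - loop-dependent
= 23 - 22 = 1

1


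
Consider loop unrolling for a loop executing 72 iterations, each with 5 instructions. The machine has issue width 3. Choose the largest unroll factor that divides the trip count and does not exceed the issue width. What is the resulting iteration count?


Largest divisor of 72 <= 3 is 3
New iterations = 72 / 3 = 24

24


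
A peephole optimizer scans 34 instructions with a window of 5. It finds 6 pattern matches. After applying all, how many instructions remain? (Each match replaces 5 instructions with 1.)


Each match removes 4 instructions.
Total removed = 6 * 4 = 24
Remaining = 34 - 24 = 10

10


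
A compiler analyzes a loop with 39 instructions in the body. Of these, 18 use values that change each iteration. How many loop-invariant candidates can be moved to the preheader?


Invariant candidates = total - loop-dependent
= 39 - 18 = 21

21


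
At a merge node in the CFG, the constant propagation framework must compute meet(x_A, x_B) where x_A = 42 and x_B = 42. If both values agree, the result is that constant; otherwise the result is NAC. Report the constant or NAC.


Meet operation: if both paths give the same constant, result is that constant; if they differ, result is NAC (not-a-constant).
Path A: 42, Path B: 42 -> equal
Result: constant -> 42

42


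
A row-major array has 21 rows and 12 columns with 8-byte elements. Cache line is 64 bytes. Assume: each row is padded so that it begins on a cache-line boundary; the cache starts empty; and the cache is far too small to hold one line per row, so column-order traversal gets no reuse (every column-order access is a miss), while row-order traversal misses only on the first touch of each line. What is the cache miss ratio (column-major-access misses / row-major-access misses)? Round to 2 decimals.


Each row occupies 12 * 8 = 96 bytes and starts on a line boundary, so it spans ceil(96 / 64) = 2 cache lines.
Row-major traversal misses (one per line touched): 21 * ceil(12 * 8 / 64) = 42
Column-major traversal misses (no reuse, every access misses): 21 * 12 = 252
Ratio = 252 / 42 = 6.0

6.0


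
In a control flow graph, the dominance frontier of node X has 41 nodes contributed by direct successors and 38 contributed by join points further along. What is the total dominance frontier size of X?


DF(X) = direct successor contributions + join point contributions
= 41 + 38 = 79

79


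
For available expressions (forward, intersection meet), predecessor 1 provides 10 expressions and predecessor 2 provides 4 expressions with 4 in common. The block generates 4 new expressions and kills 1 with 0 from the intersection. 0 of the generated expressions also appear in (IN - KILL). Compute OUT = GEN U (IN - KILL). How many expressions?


IN = intersection of predecessors = 4
IN - KILL = 4 - 0 = 4
|OUT| = |GEN| + |IN - KILL| - |GEN ∩ (IN - KILL)| = 4 + 4 - 0 = 8

8


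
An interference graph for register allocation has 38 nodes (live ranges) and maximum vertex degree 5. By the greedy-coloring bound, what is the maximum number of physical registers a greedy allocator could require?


Greedy coloring never needs more than (max_degree + 1) colors: when coloring a vertex, at most max_degree neighbors are already colored.
Upper bound = 5 + 1 = 6

6


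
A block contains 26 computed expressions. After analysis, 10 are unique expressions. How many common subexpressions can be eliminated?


CSE count = total expressions - unique expressions
= 26 - 10 = 16

16


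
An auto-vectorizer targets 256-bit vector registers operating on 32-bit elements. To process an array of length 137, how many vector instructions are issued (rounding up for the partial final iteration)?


Width = 256 / 32 = 8 elements per vector op
Iterations = ceil(137 / 8) = 18

18


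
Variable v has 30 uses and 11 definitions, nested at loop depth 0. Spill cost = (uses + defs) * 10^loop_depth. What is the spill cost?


uses + defs = 30 + 11 = 41
10^0 = 1
Spill cost = 41 * 1 = 41

41


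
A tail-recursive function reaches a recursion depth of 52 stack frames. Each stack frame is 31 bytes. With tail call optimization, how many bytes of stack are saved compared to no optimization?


Without TCO: 52 * 31 = 1612 bytes
With TCO: reuse 1 frame = 31 bytes
Savings = 1612 - 31 = 1581

1581


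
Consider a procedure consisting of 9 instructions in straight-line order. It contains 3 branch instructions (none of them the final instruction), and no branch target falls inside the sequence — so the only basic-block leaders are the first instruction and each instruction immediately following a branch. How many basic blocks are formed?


With no in-sequence branch targets, the leaders are the first instruction plus the instruction after each branch.
Number of basic blocks = branches + 1
= 3 + 1 = 4

4


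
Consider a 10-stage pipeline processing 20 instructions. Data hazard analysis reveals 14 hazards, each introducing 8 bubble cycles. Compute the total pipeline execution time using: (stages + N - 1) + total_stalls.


Base cycles = 10 + 20 - 1 = 29
Total stalls = 14 * 8 = 112
Total = 29 + 112 = 141

141


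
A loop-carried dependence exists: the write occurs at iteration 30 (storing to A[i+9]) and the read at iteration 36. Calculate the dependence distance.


Distance = read iteration - write iteration
= 36 - 30 = 6

6


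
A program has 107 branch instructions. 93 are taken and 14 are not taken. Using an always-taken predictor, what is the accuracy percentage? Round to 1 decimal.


Predictor: always-taken
Correct predictions = 93
Accuracy = 93 / 107 * 100 = 86.9%

86.9


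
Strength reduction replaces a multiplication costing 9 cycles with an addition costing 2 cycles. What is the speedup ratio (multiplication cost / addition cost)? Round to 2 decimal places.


Ratio = mult_cost / add_cost = 9 / 2 = 4.5

4.5


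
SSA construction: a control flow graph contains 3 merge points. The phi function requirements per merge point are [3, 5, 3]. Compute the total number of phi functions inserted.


Total phi functions = sum of phi functions at each join node
= 3 + 5 + 3 = 11

11


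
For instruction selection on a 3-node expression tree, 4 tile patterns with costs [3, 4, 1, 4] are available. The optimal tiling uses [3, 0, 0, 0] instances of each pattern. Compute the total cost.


Total cost = sum(count_i * cost_i)
= 3*3 + 0*4 + 0*1 + 0*4
= 9

9


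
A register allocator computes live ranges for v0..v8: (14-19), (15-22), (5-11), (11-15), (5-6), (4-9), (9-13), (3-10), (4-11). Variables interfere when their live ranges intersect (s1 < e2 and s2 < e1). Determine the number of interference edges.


Check all pairs for overlapping intervals.
Two intervals (s1,e1) and (s2,e2) overlap if s1 < e2 and s2 < e1.
v0 (14-19) vs v1..v8: overlaps v1, v3 -> 2
v1 (15-22) vs v2..v8: overlaps none -> 0
v2 (5-11) vs v3..v8: overlaps v4, v5, v6, v7, v8 -> 5
v3 (11-15) vs v4..v8: overlaps v6 -> 1
v4 (5-6) vs v5..v8: overlaps v5, v7, v8 -> 3
v5 (4-9) vs v6..v8: overlaps v7, v8 -> 2
v6 (9-13) vs v7..v8: overlaps v7, v8 -> 2
v7 (3-10) vs v8: overlaps v8 -> 1
Total overlapping pairs = 2 + 0 + 5 + 1 + 3 + 2 + 2 + 1 = 16

16


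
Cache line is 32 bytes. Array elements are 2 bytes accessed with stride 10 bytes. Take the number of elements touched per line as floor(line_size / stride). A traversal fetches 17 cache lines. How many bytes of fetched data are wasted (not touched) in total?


Elements per line = floor(32 / 10) = 3
Bytes used per line = 3 * 2 = 6
Wasted per line = 32 - 6 = 26
Total wasted = 26 * 17 = 442

442
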